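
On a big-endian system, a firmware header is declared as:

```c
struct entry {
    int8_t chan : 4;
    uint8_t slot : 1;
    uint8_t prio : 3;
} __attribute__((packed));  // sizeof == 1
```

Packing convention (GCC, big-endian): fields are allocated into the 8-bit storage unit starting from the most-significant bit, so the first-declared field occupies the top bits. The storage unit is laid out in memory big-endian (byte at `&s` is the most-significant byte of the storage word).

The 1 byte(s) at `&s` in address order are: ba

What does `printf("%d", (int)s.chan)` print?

-5

[0]=0xba (big-endian) → word 0xba
chan [4+:4] = (word>>4) & 0xf = 11  ←
slot [3+:1] = (word>>3) & 0x1 = 1
prio [0+:3] = (word>>0) & 0x7 = 2
chan signed 4b, MSB=1: 11 - 16 = -5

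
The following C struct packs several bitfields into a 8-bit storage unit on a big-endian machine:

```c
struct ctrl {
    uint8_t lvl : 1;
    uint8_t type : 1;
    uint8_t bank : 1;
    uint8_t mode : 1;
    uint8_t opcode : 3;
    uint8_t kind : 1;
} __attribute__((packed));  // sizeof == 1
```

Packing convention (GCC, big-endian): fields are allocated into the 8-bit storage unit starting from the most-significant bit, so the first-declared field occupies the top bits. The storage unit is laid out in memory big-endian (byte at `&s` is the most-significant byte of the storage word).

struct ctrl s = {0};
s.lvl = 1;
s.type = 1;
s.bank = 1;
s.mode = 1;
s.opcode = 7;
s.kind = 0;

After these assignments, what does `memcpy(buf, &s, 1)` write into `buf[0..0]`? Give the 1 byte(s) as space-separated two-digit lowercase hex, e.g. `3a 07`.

lvl:1 = 1 → 0x1 << 7 → word 0x80
type:1 = 1 → 0x1 << 6 → word 0xc0
bank:1 = 1 → 0x1 << 5 → word 0xe0
mode:1 = 1 → 0x1 << 4 → word 0xf0
opcode:3 = 7 → 0x7 << 1 → word 0xfe
kind:1 = 0 → 0x0 << 0 → word 0xfe
word = 0xfe → big-endian bytes:
  [0]=0xfe

fe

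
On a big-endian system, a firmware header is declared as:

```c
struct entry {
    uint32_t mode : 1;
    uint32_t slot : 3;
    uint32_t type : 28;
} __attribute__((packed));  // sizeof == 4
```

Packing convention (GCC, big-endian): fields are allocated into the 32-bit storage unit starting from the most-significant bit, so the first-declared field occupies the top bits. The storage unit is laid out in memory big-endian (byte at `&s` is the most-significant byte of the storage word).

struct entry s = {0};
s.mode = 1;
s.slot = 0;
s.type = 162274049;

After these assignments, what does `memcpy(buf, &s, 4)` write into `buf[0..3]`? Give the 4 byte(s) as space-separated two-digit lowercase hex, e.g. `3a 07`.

89 ac 1b 01

mode:1 = 1 → 0x1 << 31 → word 0x80000000
slot:3 = 0 → 0x0 << 28 → word 0x80000000
type:28 = 162274049 → 0x9ac1b01 << 0 → word 0x89ac1b01
word = 0x89ac1b01 → big-endian bytes:
  [0]=0x89  [1]=0xac  [2]=0x1b  [3]=0x01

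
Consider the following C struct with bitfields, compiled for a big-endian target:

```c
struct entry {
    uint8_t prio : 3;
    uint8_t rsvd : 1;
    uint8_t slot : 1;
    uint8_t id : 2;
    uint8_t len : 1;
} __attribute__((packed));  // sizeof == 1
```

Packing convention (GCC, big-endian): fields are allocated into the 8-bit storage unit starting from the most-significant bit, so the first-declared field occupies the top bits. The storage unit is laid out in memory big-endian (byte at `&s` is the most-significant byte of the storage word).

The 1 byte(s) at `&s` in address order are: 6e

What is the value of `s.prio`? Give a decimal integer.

3

[0]=0x6e (big-endian) → word 0x6e
prio:3 @ bit 5 → (0x6e>>5)&0x7 = 0x3  ←
rsvd:1 @ bit 4 → (0x6e>>4)&0x1 = 0x0
slot:1 @ bit 3 → (0x6e>>3)&0x1 = 0x1
id:2 @ bit 1 → (0x6e>>1)&0x3 = 0x3
len:1 @ bit 0 → (0x6e>>0)&0x1 = 0x0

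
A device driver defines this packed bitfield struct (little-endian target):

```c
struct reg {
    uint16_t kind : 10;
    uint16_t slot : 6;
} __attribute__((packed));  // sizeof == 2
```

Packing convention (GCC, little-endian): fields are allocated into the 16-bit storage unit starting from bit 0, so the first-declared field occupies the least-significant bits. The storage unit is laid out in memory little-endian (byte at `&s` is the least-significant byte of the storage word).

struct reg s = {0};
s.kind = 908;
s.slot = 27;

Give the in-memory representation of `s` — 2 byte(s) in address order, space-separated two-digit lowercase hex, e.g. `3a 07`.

8c 6f

[0+:10] kind=908 & 0x3ff = 0x38c; word=0x038c
[10+:6] slot=27 & 0x3f = 0x1b; word=0x6f8c
word = 0x6f8c → little-endian bytes:
  [0]=0x8c  [1]=0x6f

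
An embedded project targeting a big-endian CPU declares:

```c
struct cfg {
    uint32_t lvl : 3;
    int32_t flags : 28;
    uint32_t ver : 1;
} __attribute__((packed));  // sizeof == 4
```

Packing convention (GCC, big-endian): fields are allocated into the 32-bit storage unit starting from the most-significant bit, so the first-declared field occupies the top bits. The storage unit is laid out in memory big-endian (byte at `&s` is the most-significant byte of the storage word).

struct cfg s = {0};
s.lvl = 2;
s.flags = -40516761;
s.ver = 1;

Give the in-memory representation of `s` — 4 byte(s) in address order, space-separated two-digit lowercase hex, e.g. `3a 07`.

[29+:3] lvl=2 & 0x7 = 0x2; word=0x40000000
[1+:28] flags=-40516761 & 0xfffffff = 0xd95c367; word=0x5b2b86ce
[0+:1] ver=1 & 0x1 = 0x1; word=0x5b2b86cf
word = 0x5b2b86cf → big-endian bytes:
  [0]=0x5b  [1]=0x2b  [2]=0x86  [3]=0xcf

5b 2b 86 cf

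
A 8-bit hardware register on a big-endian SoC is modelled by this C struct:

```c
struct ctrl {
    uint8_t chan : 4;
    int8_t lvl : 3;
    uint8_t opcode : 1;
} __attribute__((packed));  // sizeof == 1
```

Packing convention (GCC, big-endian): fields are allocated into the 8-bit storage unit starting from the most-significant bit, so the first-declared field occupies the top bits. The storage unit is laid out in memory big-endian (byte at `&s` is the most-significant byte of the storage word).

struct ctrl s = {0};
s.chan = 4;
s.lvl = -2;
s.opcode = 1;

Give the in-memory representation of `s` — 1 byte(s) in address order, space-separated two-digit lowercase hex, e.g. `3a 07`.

4d

chan:4 = 4 → 0x4 << 4 → word 0x40
lvl:3 = -2 → 0x6 << 1 → word 0x4c
opcode:1 = 1 → 0x1 << 0 → word 0x4d
word = 0x4d → big-endian bytes:
  [0]=0x4d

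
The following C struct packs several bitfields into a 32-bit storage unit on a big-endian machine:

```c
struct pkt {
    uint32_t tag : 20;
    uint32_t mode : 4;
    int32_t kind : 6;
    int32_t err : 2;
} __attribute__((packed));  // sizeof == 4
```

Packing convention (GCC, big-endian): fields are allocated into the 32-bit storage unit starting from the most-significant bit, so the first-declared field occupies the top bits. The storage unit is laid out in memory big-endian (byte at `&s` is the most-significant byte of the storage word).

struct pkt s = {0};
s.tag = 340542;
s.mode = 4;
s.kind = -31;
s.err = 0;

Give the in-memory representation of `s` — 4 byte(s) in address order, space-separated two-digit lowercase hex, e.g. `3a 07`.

53 23 e4 84

[12+:20] tag=340542 & 0xfffff = 0x5323e; word=0x5323e000
[8+:4] mode=4 & 0xf = 0x4; word=0x5323e400
[2+:6] kind=-31 & 0x3f = 0x21; word=0x5323e484
[0+:2] err=0 & 0x3 = 0x0; word=0x5323e484
word = 0x5323e484 → big-endian bytes:
  [0]=0x53  [1]=0x23  [2]=0xe4  [3]=0x84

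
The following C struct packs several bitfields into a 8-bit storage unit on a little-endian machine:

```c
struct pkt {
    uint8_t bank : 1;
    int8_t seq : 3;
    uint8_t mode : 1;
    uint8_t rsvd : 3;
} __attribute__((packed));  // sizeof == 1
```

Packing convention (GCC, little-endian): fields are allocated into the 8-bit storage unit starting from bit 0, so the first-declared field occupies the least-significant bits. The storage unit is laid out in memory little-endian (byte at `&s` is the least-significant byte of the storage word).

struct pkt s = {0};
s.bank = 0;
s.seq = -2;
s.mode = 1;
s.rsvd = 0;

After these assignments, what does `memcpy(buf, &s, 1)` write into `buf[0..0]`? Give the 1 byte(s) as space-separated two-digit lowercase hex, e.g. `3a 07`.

bank:1 = 0 → 0x0 << 0 → word 0x00
seq:3 = -2 → 0x6 << 1 → word 0x0c
mode:1 = 1 → 0x1 << 4 → word 0x1c
rsvd:3 = 0 → 0x0 << 5 → word 0x1c
word = 0x1c → little-endian bytes:
  [0]=0x1c

1c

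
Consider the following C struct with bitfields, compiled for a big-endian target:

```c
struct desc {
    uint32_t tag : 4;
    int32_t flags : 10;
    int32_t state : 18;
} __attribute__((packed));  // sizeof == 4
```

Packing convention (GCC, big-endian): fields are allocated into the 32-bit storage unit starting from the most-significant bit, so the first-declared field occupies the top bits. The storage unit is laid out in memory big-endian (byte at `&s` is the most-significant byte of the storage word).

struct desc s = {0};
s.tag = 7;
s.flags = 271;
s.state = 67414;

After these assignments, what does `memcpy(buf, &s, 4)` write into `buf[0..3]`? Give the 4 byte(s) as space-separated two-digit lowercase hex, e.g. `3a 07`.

tag:4 = 7 → 0x7 << 28 → word 0x70000000
flags:10 = 271 → 0x10f << 18 → word 0x743c0000
state:18 = 67414 → 0x10756 << 0 → word 0x743d0756
word = 0x743d0756 → big-endian bytes:
  [0]=0x74  [1]=0x3d  [2]=0x07  [3]=0x56

74 3d 07 56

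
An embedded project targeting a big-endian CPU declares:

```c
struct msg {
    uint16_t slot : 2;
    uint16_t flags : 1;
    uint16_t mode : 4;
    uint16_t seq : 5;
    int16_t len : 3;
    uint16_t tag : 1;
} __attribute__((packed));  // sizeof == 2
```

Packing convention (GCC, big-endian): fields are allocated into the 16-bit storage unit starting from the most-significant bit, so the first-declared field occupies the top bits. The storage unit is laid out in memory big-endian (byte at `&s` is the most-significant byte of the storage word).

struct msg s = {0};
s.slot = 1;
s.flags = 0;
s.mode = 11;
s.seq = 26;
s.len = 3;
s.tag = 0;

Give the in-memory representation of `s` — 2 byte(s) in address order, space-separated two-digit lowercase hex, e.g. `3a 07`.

[14+:2] slot=1 & 0x3 = 0x1; word=0x4000
[13+:1] flags=0 & 0x1 = 0x0; word=0x4000
[9+:4] mode=11 & 0xf = 0xb; word=0x5600
[4+:5] seq=26 & 0x1f = 0x1a; word=0x57a0
[1+:3] len=3 & 0x7 = 0x3; word=0x57a6
[0+:1] tag=0 & 0x1 = 0x0; word=0x57a6
word = 0x57a6 → big-endian bytes:
  [0]=0x57  [1]=0xa6

57 a6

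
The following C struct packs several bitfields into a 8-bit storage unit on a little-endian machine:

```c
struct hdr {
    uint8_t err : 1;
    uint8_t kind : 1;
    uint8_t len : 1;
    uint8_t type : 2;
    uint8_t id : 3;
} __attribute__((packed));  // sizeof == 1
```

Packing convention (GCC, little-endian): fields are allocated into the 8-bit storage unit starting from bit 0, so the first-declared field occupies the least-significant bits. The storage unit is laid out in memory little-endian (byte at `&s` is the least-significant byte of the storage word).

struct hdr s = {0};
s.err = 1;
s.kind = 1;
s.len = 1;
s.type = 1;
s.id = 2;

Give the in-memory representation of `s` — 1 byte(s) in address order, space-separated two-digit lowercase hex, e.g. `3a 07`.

err (1b) val=1 bits=0x1 at bit 0: 0x01
kind (1b) val=1 bits=0x1 at bit 1: 0x03
len (1b) val=1 bits=0x1 at bit 2: 0x07
type (2b) val=1 bits=0x1 at bit 3: 0x0f
id (3b) val=2 bits=0x2 at bit 5: 0x4f
word = 0x4f → little-endian bytes:
  [0]=0x4f

4f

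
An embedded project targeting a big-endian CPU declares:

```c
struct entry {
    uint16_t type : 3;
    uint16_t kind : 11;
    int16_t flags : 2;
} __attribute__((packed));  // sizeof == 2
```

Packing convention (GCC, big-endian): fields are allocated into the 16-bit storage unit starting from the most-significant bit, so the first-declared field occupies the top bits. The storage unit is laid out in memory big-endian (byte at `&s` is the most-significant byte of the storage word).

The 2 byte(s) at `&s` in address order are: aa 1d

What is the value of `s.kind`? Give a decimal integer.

647

[0]=0xaa [1]=0x1d (big-endian) → word 0xaa1d
type:3 @ bit 13 → (0xaa1d>>13)&0x7 = 0x5
kind:11 @ bit 2 → (0xaa1d>>2)&0x7ff = 0x287  ←
flags:2 @ bit 0 → (0xaa1d>>0)&0x3 = 0x1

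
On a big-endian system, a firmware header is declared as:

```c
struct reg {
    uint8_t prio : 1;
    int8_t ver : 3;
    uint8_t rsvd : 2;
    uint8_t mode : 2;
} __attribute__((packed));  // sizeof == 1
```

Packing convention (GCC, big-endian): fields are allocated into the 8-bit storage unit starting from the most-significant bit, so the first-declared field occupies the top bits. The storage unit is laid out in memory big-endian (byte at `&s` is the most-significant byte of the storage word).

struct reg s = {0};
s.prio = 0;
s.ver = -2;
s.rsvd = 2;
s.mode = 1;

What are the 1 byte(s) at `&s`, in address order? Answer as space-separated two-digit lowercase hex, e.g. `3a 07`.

[7+:1] prio=0 & 0x1 = 0x0; word=0x00
[4+:3] ver=-2 & 0x7 = 0x6; word=0x60
[2+:2] rsvd=2 & 0x3 = 0x2; word=0x68
[0+:2] mode=1 & 0x3 = 0x1; word=0x69
word = 0x69 → big-endian bytes:
  [0]=0x69

69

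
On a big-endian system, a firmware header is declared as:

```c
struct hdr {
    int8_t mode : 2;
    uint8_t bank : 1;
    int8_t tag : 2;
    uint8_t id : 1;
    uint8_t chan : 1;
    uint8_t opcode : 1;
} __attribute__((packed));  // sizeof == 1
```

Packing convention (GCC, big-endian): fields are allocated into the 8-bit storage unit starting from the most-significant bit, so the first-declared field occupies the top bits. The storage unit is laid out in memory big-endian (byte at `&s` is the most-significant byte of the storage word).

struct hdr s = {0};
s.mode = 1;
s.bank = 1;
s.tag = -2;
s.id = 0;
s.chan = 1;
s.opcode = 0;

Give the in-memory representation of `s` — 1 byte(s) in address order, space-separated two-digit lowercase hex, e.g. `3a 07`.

72

mode (2b) val=1 bits=0x1 at bit 6: 0x40
bank (1b) val=1 bits=0x1 at bit 5: 0x60
tag (2b) val=-2 bits=0x2 at bit 3: 0x70
id (1b) val=0 bits=0x0 at bit 2: 0x70
chan (1b) val=1 bits=0x1 at bit 1: 0x72
opcode (1b) val=0 bits=0x0 at bit 0: 0x72
word = 0x72 → big-endian bytes:
  [0]=0x72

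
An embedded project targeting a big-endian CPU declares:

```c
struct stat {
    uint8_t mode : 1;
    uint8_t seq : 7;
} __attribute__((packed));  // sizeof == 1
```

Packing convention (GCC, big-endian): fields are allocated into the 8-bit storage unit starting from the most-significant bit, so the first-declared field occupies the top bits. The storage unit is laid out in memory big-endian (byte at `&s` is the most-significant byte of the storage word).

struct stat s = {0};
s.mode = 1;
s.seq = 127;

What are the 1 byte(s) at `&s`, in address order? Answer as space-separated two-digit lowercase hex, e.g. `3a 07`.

[7+:1] mode=1 & 0x1 = 0x1; word=0x80
[0+:7] seq=127 & 0x7f = 0x7f; word=0xff
word = 0xff → big-endian bytes:
  [0]=0xff

ff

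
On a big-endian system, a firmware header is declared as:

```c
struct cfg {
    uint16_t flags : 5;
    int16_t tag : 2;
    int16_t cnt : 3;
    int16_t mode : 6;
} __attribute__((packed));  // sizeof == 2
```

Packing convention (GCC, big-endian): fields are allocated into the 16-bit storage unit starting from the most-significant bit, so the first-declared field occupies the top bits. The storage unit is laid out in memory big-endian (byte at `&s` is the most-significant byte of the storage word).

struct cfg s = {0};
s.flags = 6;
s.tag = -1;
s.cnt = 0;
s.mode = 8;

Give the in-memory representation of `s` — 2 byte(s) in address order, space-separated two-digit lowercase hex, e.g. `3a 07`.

flags (5b) val=6 bits=0x6 at bit 11: 0x3000
tag (2b) val=-1 bits=0x3 at bit 9: 0x3600
cnt (3b) val=0 bits=0x0 at bit 6: 0x3600
mode (6b) val=8 bits=0x8 at bit 0: 0x3608
word = 0x3608 → big-endian bytes:
  [0]=0x36  [1]=0x08

36 08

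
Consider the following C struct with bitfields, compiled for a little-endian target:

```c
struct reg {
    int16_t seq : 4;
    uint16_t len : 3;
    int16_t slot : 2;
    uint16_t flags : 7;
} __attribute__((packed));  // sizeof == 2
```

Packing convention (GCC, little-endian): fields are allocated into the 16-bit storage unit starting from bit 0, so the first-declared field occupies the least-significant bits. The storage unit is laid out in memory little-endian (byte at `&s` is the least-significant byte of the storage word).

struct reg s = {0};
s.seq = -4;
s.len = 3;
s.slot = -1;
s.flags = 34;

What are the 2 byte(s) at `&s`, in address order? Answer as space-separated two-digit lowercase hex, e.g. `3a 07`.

seq:4 = -4 → 0xc << 0 → word 0x000c
len:3 = 3 → 0x3 << 4 → word 0x003c
slot:2 = -1 → 0x3 << 7 → word 0x01bc
flags:7 = 34 → 0x22 << 9 → word 0x45bc
word = 0x45bc → little-endian bytes:
  [0]=0xbc  [1]=0x45

bc 45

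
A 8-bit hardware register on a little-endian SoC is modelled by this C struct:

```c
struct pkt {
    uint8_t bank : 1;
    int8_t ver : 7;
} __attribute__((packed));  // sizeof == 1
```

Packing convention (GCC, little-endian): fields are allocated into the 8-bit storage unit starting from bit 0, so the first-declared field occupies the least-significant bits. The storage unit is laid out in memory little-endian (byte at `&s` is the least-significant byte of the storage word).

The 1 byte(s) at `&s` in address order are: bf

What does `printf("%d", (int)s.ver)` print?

[0]=0xbf (little-endian) → word 0xbf
bank:1 @ bit 0 → (0xbf>>0)&0x1 = 0x1
ver:7 @ bit 1 → (0xbf>>1)&0x7f = 0x5f  ←
ver signed 7b, MSB=1: 95 - 128 = -33

-33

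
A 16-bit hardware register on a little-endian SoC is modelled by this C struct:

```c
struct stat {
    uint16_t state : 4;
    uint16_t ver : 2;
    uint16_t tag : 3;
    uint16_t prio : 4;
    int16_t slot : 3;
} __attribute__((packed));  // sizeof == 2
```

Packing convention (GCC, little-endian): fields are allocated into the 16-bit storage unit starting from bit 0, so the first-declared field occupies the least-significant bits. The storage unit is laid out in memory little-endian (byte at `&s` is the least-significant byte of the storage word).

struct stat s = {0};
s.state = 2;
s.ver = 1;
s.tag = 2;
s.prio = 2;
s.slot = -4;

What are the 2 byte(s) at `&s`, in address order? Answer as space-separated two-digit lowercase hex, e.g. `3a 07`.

state (4b) val=2 bits=0x2 at bit 0: 0x0002
ver (2b) val=1 bits=0x1 at bit 4: 0x0012
tag (3b) val=2 bits=0x2 at bit 6: 0x0092
prio (4b) val=2 bits=0x2 at bit 9: 0x0492
slot (3b) val=-4 bits=0x4 at bit 13: 0x8492
word = 0x8492 → little-endian bytes:
  [0]=0x92  [1]=0x84

92 84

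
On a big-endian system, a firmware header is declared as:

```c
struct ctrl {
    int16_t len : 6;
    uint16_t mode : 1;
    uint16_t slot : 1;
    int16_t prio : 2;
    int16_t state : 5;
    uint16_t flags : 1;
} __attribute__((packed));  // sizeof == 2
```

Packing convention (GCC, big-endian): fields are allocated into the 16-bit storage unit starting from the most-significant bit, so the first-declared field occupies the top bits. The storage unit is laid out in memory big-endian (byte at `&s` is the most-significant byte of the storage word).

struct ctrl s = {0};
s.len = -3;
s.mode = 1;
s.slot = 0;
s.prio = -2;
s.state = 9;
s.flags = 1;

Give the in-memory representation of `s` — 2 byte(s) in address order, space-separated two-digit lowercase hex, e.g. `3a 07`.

len:6 = -3 → 0x3d << 10 → word 0xf400
mode:1 = 1 → 0x1 << 9 → word 0xf600
slot:1 = 0 → 0x0 << 8 → word 0xf600
prio:2 = -2 → 0x2 << 6 → word 0xf680
state:5 = 9 → 0x9 << 1 → word 0xf692
flags:1 = 1 → 0x1 << 0 → word 0xf693
word = 0xf693 → big-endian bytes:
  [0]=0xf6  [1]=0x93

f6 93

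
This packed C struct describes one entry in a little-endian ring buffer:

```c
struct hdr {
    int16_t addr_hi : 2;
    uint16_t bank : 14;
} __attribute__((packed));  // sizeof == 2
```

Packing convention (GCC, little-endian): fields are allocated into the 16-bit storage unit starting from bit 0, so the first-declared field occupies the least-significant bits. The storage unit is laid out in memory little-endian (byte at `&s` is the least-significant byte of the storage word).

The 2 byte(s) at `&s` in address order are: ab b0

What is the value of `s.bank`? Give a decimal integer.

11306

[0]=0xab [1]=0xb0 (little-endian) → word 0xb0ab
addr_hi [0+:2] = (word>>0) & 0x3 = 3
bank [2+:14] = (word>>2) & 0x3fff = 11306  ←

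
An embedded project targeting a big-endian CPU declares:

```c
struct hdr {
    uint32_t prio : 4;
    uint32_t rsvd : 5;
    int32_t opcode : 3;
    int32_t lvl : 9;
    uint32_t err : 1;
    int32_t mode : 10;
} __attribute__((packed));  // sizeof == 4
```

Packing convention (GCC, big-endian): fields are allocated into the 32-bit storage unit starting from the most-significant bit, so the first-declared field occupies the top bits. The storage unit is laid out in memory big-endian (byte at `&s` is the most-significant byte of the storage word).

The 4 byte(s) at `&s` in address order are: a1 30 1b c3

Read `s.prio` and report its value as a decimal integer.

10

[0]=0xa1 [1]=0x30 [2]=0x1b [3]=0xc3 (big-endian) → word 0xa1301bc3
prio [28+:4] = (word>>28) & 0xf = 10  ←
rsvd [23+:5] = (word>>23) & 0x1f = 2
opcode [20+:3] = (word>>20) & 0x7 = 3
lvl [11+:9] = (word>>11) & 0x1ff = 3
err [10+:1] = (word>>10) & 0x1 = 0
mode [0+:10] = (word>>0) & 0x3ff = 963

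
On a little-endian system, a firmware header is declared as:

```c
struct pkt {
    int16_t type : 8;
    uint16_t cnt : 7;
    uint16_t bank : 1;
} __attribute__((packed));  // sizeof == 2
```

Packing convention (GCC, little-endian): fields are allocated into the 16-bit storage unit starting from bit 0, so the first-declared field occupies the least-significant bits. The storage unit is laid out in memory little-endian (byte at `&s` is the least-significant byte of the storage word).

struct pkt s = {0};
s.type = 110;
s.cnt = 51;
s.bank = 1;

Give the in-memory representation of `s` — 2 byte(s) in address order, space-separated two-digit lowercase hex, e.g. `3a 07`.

[0+:8] type=110 & 0xff = 0x6e; word=0x006e
[8+:7] cnt=51 & 0x7f = 0x33; word=0x336e
[15+:1] bank=1 & 0x1 = 0x1; word=0xb36e
word = 0xb36e → little-endian bytes:
  [0]=0x6e  [1]=0xb3

6e b3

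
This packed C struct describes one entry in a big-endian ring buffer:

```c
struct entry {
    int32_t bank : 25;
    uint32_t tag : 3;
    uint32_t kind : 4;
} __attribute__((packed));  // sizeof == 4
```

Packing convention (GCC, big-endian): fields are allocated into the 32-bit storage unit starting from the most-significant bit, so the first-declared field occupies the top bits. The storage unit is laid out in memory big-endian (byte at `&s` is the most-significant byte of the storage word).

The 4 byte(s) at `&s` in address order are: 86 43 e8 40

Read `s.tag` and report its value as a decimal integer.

[0]=0x86 [1]=0x43 [2]=0xe8 [3]=0x40 (big-endian) → word 0x8643e840
bank [7+:25] = (word>>7) & 0x1ffffff = 17598416
tag [4+:3] = (word>>4) & 0x7 = 4  ←
kind [0+:4] = (word>>0) & 0xf = 0

4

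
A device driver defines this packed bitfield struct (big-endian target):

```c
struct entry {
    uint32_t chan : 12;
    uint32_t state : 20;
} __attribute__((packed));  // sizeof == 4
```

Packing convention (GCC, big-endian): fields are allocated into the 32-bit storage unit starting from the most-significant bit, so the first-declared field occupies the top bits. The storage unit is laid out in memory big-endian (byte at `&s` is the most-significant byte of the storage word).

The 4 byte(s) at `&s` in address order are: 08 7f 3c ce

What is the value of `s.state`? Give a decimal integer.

998606

[0]=0x08 [1]=0x7f [2]=0x3c [3]=0xce (big-endian) → word 0x087f3cce
chan [20+:12] = (word>>20) & 0xfff = 135
state [0+:20] = (word>>0) & 0xfffff = 998606  ←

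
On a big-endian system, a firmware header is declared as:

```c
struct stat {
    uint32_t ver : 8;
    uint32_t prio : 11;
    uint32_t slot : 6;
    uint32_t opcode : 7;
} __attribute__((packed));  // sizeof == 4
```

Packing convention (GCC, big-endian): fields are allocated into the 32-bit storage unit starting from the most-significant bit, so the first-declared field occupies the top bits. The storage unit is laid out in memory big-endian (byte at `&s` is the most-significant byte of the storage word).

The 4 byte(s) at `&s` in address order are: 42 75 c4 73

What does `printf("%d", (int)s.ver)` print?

[0]=0x42 [1]=0x75 [2]=0xc4 [3]=0x73 (big-endian) → word 0x4275c473
ver [24+:8] = (word>>24) & 0xff = 66  ←
prio [13+:11] = (word>>13) & 0x7ff = 942
slot [7+:6] = (word>>7) & 0x3f = 8
opcode [0+:7] = (word>>0) & 0x7f = 115

66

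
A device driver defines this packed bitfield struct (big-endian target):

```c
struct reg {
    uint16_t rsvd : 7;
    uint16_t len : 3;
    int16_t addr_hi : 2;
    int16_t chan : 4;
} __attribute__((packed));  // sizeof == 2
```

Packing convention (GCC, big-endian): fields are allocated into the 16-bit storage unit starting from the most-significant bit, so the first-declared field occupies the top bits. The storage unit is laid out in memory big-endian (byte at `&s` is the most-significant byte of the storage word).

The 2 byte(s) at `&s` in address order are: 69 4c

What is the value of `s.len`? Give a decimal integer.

[0]=0x69 [1]=0x4c (big-endian) → word 0x694c
rsvd:7 @ bit 9 → (0x694c>>9)&0x7f = 0x34
len:3 @ bit 6 → (0x694c>>6)&0x7 = 0x5  ←
addr_hi:2 @ bit 4 → (0x694c>>4)&0x3 = 0x0
chan:4 @ bit 0 → (0x694c>>0)&0xf = 0xc

5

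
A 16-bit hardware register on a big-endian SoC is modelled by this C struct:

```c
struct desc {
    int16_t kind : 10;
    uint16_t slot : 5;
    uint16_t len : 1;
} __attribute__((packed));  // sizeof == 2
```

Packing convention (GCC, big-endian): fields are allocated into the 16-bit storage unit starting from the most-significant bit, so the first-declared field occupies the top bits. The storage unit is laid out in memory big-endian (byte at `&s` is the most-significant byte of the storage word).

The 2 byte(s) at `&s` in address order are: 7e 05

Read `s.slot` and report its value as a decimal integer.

[0]=0x7e [1]=0x05 (big-endian) → word 0x7e05
kind:10 @ bit 6 → (0x7e05>>6)&0x3ff = 0x1f8
slot:5 @ bit 1 → (0x7e05>>1)&0x1f = 0x2  ←
len:1 @ bit 0 → (0x7e05>>0)&0x1 = 0x1

2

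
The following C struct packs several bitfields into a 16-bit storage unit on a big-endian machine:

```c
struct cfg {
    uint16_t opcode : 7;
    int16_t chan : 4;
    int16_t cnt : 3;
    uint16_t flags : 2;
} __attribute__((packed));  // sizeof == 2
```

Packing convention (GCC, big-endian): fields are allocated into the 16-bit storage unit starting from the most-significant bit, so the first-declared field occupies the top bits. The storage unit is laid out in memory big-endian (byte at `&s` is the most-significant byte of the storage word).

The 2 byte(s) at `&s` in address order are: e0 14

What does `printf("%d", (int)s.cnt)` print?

[0]=0xe0 [1]=0x14 (big-endian) → word 0xe014
opcode [9+:7] = (word>>9) & 0x7f = 112
chan [5+:4] = (word>>5) & 0xf = 0
cnt [2+:3] = (word>>2) & 0x7 = 5  ←
flags [0+:2] = (word>>0) & 0x3 = 0
cnt signed 3b, MSB=1: 5 - 8 = -3

-3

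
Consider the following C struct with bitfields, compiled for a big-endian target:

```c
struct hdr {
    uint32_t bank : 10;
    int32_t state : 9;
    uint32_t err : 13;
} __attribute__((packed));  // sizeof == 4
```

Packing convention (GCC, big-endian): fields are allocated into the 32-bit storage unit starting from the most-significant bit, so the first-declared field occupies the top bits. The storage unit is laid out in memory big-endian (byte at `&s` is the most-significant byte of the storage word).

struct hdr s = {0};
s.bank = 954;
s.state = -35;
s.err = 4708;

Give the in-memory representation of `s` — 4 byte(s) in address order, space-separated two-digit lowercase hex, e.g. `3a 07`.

bank:10 = 954 → 0x3ba << 22 → word 0xee800000
state:9 = -35 → 0x1dd << 13 → word 0xeebba000
err:13 = 4708 → 0x1264 << 0 → word 0xeebbb264
word = 0xeebbb264 → big-endian bytes:
  [0]=0xee  [1]=0xbb  [2]=0xb2  [3]=0x64

ee bb b2 64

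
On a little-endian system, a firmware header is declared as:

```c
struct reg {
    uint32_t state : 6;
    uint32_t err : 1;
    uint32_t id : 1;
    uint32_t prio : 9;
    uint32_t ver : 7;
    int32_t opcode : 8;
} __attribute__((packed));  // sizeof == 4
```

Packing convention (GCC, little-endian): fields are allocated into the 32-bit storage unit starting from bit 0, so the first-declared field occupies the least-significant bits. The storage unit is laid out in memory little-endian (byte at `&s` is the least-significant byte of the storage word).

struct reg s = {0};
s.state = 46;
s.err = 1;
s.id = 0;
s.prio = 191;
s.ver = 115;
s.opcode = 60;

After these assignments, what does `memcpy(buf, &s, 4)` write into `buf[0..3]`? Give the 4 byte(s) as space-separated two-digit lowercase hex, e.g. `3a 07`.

state:6 = 46 → 0x2e << 0 → word 0x0000002e
err:1 = 1 → 0x1 << 6 → word 0x0000006e
id:1 = 0 → 0x0 << 7 → word 0x0000006e
prio:9 = 191 → 0xbf << 8 → word 0x0000bf6e
ver:7 = 115 → 0x73 << 17 → word 0x00e6bf6e
opcode:8 = 60 → 0x3c << 24 → word 0x3ce6bf6e
word = 0x3ce6bf6e → little-endian bytes:
  [0]=0x6e  [1]=0xbf  [2]=0xe6  [3]=0x3c

6e bf e6 3c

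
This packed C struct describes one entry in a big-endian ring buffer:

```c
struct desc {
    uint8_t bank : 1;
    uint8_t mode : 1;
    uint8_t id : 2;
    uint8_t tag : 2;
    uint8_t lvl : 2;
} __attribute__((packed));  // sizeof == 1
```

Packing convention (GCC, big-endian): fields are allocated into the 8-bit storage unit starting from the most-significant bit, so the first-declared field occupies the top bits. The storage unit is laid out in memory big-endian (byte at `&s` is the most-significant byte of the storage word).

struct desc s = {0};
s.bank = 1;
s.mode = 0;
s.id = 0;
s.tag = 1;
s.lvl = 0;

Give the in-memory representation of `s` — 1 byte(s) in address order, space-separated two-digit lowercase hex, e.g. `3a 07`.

[7+:1] bank=1 & 0x1 = 0x1; word=0x80
[6+:1] mode=0 & 0x1 = 0x0; word=0x80
[4+:2] id=0 & 0x3 = 0x0; word=0x80
[2+:2] tag=1 & 0x3 = 0x1; word=0x84
[0+:2] lvl=0 & 0x3 = 0x0; word=0x84
word = 0x84 → big-endian bytes:
  [0]=0x84

84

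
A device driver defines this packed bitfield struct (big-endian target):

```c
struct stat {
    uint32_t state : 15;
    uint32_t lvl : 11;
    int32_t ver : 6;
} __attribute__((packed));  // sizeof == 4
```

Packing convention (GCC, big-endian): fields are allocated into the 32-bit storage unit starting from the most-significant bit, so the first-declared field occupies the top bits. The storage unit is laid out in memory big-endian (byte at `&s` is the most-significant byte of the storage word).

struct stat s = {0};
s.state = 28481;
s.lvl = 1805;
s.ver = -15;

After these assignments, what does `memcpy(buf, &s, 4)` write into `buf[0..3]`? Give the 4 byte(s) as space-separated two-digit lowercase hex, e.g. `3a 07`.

de 83 c3 71

state:15 = 28481 → 0x6f41 << 17 → word 0xde820000
lvl:11 = 1805 → 0x70d << 6 → word 0xde83c340
ver:6 = -15 → 0x31 << 0 → word 0xde83c371
word = 0xde83c371 → big-endian bytes:
  [0]=0xde  [1]=0x83  [2]=0xc3  [3]=0x71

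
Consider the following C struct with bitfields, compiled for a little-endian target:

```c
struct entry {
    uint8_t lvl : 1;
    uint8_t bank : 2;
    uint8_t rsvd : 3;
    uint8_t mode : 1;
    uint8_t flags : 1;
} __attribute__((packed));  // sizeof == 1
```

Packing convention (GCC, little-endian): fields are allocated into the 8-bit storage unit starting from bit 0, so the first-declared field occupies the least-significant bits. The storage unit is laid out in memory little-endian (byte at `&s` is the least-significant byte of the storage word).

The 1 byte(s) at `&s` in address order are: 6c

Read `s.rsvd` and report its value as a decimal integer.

5

[0]=0x6c (little-endian) → word 0x6c
lvl:1 @ bit 0 → (0x6c>>0)&0x1 = 0x0
bank:2 @ bit 1 → (0x6c>>1)&0x3 = 0x2
rsvd:3 @ bit 3 → (0x6c>>3)&0x7 = 0x5  ←
mode:1 @ bit 6 → (0x6c>>6)&0x1 = 0x1
flags:1 @ bit 7 → (0x6c>>7)&0x1 = 0x0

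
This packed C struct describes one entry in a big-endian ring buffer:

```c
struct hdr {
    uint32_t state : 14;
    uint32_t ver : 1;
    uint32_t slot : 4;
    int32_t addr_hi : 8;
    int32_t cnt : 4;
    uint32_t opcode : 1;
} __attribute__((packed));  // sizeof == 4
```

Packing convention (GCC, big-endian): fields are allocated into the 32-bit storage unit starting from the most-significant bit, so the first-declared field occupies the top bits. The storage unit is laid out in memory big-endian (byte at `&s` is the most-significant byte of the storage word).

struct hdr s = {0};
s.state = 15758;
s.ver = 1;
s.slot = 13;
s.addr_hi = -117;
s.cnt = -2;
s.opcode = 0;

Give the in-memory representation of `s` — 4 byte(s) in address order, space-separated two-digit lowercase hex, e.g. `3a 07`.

f6 3b b1 7c

[18+:14] state=15758 & 0x3fff = 0x3d8e; word=0xf6380000
[17+:1] ver=1 & 0x1 = 0x1; word=0xf63a0000
[13+:4] slot=13 & 0xf = 0xd; word=0xf63ba000
[5+:8] addr_hi=-117 & 0xff = 0x8b; word=0xf63bb160
[1+:4] cnt=-2 & 0xf = 0xe; word=0xf63bb17c
[0+:1] opcode=0 & 0x1 = 0x0; word=0xf63bb17c
word = 0xf63bb17c → big-endian bytes:
  [0]=0xf6  [1]=0x3b  [2]=0xb1  [3]=0x7c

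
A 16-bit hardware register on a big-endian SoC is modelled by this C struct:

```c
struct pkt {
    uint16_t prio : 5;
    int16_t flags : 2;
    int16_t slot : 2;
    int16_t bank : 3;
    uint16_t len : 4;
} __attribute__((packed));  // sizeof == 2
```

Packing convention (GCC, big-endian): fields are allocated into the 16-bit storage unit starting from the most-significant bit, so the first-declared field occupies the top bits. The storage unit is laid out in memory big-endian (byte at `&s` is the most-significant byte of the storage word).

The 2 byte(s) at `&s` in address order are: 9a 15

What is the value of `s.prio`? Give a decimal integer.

[0]=0x9a [1]=0x15 (big-endian) → word 0x9a15
prio [11+:5] = (word>>11) & 0x1f = 19  ←
flags [9+:2] = (word>>9) & 0x3 = 1
slot [7+:2] = (word>>7) & 0x3 = 0
bank [4+:3] = (word>>4) & 0x7 = 1
len [0+:4] = (word>>0) & 0xf = 5

19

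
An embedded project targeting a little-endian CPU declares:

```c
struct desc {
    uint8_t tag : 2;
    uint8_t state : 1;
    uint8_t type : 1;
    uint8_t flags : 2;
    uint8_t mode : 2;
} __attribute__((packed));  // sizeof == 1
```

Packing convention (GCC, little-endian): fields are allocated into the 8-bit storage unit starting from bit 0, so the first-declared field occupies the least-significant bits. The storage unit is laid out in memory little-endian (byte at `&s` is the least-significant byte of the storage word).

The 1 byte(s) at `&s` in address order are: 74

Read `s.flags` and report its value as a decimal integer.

[0]=0x74 (little-endian) → word 0x74
tag:2 @ bit 0 → (0x74>>0)&0x3 = 0x0
state:1 @ bit 2 → (0x74>>2)&0x1 = 0x1
type:1 @ bit 3 → (0x74>>3)&0x1 = 0x0
flags:2 @ bit 4 → (0x74>>4)&0x3 = 0x3  ←
mode:2 @ bit 6 → (0x74>>6)&0x3 = 0x1

3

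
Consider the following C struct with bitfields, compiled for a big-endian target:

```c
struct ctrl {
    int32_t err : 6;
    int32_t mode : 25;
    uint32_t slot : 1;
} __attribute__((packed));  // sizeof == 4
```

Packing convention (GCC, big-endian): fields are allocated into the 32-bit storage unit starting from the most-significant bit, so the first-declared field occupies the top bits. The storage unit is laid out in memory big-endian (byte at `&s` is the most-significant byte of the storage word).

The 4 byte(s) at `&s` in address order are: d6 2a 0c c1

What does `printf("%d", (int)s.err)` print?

[0]=0xd6 [1]=0x2a [2]=0x0c [3]=0xc1 (big-endian) → word 0xd62a0cc1
err:6 @ bit 26 → (0xd62a0cc1>>26)&0x3f = 0x35  ←
mode:25 @ bit 1 → (0xd62a0cc1>>1)&0x1ffffff = 0x1150660
slot:1 @ bit 0 → (0xd62a0cc1>>0)&0x1 = 0x1
err signed 6b, MSB=1: 53 - 64 = -11

-11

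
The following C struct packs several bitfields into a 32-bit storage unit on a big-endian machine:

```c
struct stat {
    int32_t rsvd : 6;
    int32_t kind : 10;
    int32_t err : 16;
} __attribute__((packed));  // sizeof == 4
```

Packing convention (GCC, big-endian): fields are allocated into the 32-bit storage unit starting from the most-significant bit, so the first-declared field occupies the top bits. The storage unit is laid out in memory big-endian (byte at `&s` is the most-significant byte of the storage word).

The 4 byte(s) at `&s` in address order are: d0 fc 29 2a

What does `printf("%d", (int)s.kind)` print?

252

[0]=0xd0 [1]=0xfc [2]=0x29 [3]=0x2a (big-endian) → word 0xd0fc292a
rsvd:6 @ bit 26 → (0xd0fc292a>>26)&0x3f = 0x34
kind:10 @ bit 16 → (0xd0fc292a>>16)&0x3ff = 0xfc  ←
err:16 @ bit 0 → (0xd0fc292a>>0)&0xffff = 0x292a
kind signed 10b, MSB=0: value = 252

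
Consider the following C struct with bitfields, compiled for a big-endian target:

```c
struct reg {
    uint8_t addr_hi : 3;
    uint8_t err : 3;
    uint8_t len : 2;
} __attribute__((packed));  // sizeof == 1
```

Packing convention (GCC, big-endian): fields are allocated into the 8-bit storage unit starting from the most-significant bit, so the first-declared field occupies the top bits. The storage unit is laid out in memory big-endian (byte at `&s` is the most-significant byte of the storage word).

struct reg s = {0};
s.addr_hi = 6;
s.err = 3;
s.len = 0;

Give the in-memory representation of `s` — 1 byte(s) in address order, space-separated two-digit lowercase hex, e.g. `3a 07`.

cc

addr_hi:3 = 6 → 0x6 << 5 → word 0xc0
err:3 = 3 → 0x3 << 2 → word 0xcc
len:2 = 0 → 0x0 << 0 → word 0xcc
word = 0xcc → big-endian bytes:
  [0]=0xcc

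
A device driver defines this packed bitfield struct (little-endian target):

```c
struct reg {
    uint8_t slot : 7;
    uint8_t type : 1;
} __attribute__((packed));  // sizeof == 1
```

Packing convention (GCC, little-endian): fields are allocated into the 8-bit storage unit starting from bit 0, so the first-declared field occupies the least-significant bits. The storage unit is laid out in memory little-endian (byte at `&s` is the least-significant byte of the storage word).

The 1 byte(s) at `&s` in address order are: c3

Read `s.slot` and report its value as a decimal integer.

67

[0]=0xc3 (little-endian) → word 0xc3
slot:7 @ bit 0 → (0xc3>>0)&0x7f = 0x43  ←
type:1 @ bit 7 → (0xc3>>7)&0x1 = 0x1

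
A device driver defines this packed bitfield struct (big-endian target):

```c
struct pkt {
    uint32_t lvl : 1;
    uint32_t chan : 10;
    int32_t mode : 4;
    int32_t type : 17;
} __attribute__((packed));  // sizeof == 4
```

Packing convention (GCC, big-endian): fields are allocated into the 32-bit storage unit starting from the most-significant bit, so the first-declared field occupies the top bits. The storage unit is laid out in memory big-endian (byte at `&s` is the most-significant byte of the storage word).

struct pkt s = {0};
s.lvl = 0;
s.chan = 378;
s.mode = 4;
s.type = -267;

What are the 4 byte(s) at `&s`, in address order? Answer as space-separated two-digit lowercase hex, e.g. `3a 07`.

lvl (1b) val=0 bits=0x0 at bit 31: 0x00000000
chan (10b) val=378 bits=0x17a at bit 21: 0x2f400000
mode (4b) val=4 bits=0x4 at bit 17: 0x2f480000
type (17b) val=-267 bits=0x1fef5 at bit 0: 0x2f49fef5
word = 0x2f49fef5 → big-endian bytes:
  [0]=0x2f  [1]=0x49  [2]=0xfe  [3]=0xf5

2f 49 fe f5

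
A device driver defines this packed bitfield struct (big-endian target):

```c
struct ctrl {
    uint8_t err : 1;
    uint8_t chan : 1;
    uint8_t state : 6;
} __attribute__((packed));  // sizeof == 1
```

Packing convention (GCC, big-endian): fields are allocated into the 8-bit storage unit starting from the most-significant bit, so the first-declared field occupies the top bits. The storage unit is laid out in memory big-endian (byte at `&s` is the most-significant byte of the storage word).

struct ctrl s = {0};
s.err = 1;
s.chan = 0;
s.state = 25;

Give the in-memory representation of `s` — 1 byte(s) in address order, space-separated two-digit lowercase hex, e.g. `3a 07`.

err (1b) val=1 bits=0x1 at bit 7: 0x80
chan (1b) val=0 bits=0x0 at bit 6: 0x80
state (6b) val=25 bits=0x19 at bit 0: 0x99
word = 0x99 → big-endian bytes:
  [0]=0x99

99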